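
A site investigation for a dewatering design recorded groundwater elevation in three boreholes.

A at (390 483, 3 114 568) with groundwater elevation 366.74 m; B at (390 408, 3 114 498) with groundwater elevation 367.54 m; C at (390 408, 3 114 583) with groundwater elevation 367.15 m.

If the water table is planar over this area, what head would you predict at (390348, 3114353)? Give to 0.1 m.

Three-point gradient (reference A): Δ to B = (-75, -70, +0.80), Δ to C = (-75, 15, +0.41).
∂h/∂x = -0.006384, ∂h/∂y = -0.004588 (det = -6375).
h(390348, 3114353) = 366.74 + (-0.006384)·(-135) + (-0.004588)·(-215) = 366.74 +0.862 +0.986 = 368.588 m.

368.6 m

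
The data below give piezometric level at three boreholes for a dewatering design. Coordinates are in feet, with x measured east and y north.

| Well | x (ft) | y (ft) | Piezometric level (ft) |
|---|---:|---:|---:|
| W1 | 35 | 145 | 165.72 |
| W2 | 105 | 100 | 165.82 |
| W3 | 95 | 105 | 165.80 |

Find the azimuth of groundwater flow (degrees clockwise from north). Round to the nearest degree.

225°

Differences from W1: to W2 (Δx, Δy, Δh) = (70, -45, +0.10); to W3 = (60, -40, +0.08).
Determinant of the coordinate differences = 70·(-40) − 60·(-45) = -100.
∂h/∂x = [(+0.10)·(-40) − (+0.08)·(-45)] / -100 = +0.004000
∂h/∂y = [70·(+0.08) − 60·(+0.10)] / -100 = +0.004000
Flow direction (−∇h) has components (-0.004000 E, -0.004000 N).
Azimuth = atan2(E, N) = atan2(-0.004000, -0.004000) = 225.0° ≈ 225°.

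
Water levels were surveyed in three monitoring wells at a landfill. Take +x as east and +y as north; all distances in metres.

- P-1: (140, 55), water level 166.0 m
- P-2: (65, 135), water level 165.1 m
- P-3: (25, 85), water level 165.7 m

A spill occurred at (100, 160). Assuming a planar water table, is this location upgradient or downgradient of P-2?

With h = a·x + b·y + c and P-1 as origin, the differences give:
  (-75)·a + 80·b = -0.9
  (-115)·a + 30·b = -0.3
Eliminate b (×30 and ×80, subtract): 6950·a = -3.00 → a = ∂h/∂x = -0.0004317
Back-substitute: b = ∂h/∂y = -0.01165.
Head at (100, 160) = 166.0 + (-0.0004317)·(-40) + (-0.01165)·(105) = 164.79 m.
That is lower than the 165.1 m at P-2, so the point is downgradient.

downgradient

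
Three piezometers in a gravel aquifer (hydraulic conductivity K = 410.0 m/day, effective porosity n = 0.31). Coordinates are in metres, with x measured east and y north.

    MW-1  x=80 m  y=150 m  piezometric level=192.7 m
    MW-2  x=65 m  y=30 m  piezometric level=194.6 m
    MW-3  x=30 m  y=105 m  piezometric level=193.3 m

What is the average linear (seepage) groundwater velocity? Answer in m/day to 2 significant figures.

22 m/day

With h = a·x + b·y + c and MW-1 as origin, the differences give:
  (-15)·a + (-120)·b = +1.9
  (-50)·a + (-45)·b = +0.6
Eliminate b (×(-45) and ×(-120), subtract): -5325·a = -13.50 → a = ∂h/∂x = +0.002535
Back-substitute: b = ∂h/∂y = -0.01615.
|∇h| = √(0.002535² + -0.01615²) = 0.01635
Seepage velocity v = K·i/n = 410.0 × 0.01635 / 0.31 = 21.62 m/day.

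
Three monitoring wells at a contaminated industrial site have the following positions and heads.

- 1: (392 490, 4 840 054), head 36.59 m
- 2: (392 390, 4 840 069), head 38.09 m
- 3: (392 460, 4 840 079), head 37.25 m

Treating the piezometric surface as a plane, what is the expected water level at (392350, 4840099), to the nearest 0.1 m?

Taking 1 as reference: 2−1 = (-100, 15, +1.50); 3−1 = (-30, 25, +0.66).
Determinant of the coordinate differences = (-100)·25 − (-30)·15 = -2050.
∂h/∂x = [(+1.50)·25 − (+0.66)·15] / -2050 = -0.01346
∂h/∂y = [(-100)·(+0.66) − (-30)·(+1.50)] / -2050 = +0.01024
h(392350, 4840099) = 36.59 + (-0.01346)·(-140) + (+0.01024)·(45) = 36.59 +1.885 +0.461 = 38.936 m.

38.9 m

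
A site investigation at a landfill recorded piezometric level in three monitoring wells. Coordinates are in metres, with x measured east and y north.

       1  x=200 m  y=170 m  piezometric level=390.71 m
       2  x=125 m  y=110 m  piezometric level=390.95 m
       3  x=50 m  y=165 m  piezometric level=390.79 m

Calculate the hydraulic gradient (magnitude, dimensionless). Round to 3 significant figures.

With h = a·x + b·y + c and 1 as origin, the differences give:
  (-75)·a + (-60)·b = +0.24
  (-150)·a + (-5)·b = +0.08
Eliminate b (×(-5) and ×(-60), subtract): -8625·a = 3.600 → a = ∂h/∂x = -0.0004174
Back-substitute: b = ∂h/∂y = -0.003478.
|∇h| = √(-0.0004174² + -0.003478²) = 0.003503

0.00350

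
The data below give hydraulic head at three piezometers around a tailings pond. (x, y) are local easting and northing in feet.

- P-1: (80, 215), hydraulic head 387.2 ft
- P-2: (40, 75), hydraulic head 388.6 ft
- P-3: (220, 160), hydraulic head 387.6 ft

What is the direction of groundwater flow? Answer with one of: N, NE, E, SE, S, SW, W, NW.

Taking P-1 as reference: P-2−P-1 = (-40, -140, +1.4); P-3−P-1 = (140, -55, +0.4).
Solve a·Δx + b·Δy = Δh: det = (-40)·(-55) − 140·(-140) = 21800.
∂h/∂x = [(+1.4)·(-55) − (+0.4)·(-140)] / 21800 = -0.0009633
∂h/∂y = [(-40)·(+0.4) − 140·(+1.4)] / 21800 = -0.009725
Flow = −∇h = (+0.0009633 east, +0.009725 north), which points north.

N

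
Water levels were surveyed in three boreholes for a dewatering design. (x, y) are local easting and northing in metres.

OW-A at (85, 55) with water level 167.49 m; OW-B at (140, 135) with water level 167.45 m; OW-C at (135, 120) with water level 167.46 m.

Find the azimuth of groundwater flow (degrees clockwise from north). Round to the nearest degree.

With h = a·x + b·y + c and OW-A as origin, the differences give:
  55·a + 80·b = -0.04
  50·a + 65·b = -0.03
Eliminate b (×65 and ×80, subtract): -425·a = -0.200 → a = ∂h/∂x = +0.0004706
Back-substitute: b = ∂h/∂y = -0.0008235.
Flow direction (−∇h) has components (-0.0004706 E, +0.0008235 N).
Azimuth = atan2(E, N) = atan2(-0.0004706, +0.0008235) = 330.3° ≈ 330°.

330°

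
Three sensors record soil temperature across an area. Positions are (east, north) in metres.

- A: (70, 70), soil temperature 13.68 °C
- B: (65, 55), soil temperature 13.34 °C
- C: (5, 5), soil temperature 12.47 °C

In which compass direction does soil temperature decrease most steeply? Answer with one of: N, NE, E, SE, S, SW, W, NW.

With T = a·x + b·y + c and A as origin, the differences give:
  (-5)·a + (-15)·b = -0.34
  (-65)·a + (-65)·b = -1.21
Eliminate b (×(-65) and ×(-15), subtract): -650·a = 3.950 → a = ∂T/∂x = -0.006077
Back-substitute: b = ∂T/∂y = +0.02469.
Steepest decrease is along −∇f = (+0.006077 E, -0.02469 N) → south.

S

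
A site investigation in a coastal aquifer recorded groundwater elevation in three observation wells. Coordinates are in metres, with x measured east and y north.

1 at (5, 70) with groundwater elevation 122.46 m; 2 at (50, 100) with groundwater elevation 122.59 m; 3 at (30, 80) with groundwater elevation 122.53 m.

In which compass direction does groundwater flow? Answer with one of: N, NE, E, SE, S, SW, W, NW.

With h = a·x + b·y + c and 1 as origin, the differences give:
  45·a + 30·b = +0.13
  25·a + 10·b = +0.07
Eliminate b (×10 and ×30, subtract): -300·a = -0.800 → a = ∂h/∂x = +0.002667
Back-substitute: b = ∂h/∂y = +0.0003333.
Flow = −∇h = (-0.002667 east, -0.0003333 north), which points west.

W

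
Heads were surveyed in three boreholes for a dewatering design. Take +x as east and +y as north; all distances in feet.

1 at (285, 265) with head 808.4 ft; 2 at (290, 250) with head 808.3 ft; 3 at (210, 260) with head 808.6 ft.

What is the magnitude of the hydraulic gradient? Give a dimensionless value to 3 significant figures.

Differences from 1: to 2 (Δx, Δy, Δh) = (5, -15, -0.1); to 3 = (-75, -5, +0.2).
Determinant of the coordinate differences = 5·(-5) − (-75)·(-15) = -1150.
∂h/∂x = [(-0.1)·(-5) − (+0.2)·(-15)] / -1150 = -0.003043
∂h/∂y = [5·(+0.2) − (-75)·(-0.1)] / -1150 = +0.005652
|∇h| = √(-0.003043² + 0.005652²) = 0.006419

0.00642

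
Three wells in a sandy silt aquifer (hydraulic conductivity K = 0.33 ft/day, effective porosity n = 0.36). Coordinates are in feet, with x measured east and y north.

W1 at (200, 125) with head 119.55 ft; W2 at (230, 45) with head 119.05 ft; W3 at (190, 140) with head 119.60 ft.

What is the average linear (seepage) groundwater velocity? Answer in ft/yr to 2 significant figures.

Taking W1 as reference: W2−W1 = (30, -80, -0.50); W3−W1 = (-10, 15, +0.05).
Solve a·Δx + b·Δy = Δh: det = 30·15 − (-10)·(-80) = -350.
∂h/∂x = [(-0.50)·15 − (+0.05)·(-80)] / -350 = +0.01000
∂h/∂y = [30·(+0.05) − (-10)·(-0.50)] / -350 = +0.01000
|∇h| = √(0.01000² + 0.01000²) = 0.01414
Seepage velocity v = K·i/n = 0.33 × 0.01414 / 0.36 = 0.01296 ft/day = 4.734 ft/yr.

4.7 ft/yr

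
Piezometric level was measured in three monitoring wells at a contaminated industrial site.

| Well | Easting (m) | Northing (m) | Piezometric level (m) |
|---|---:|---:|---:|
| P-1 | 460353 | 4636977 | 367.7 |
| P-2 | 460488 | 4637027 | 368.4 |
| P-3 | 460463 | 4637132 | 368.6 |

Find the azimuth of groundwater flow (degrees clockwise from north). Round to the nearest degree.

235°

With h = a·x + b·y + c and P-1 as origin, the differences give:
  135·a + 50·b = +0.7
  110·a + 155·b = +0.9
Eliminate b (×155 and ×50, subtract): 15425·a = 63.50 → a = ∂h/∂x = +0.004117
Back-substitute: b = ∂h/∂y = +0.002885.
Flow direction (−∇h) has components (-0.004117 E, -0.002885 N).
Azimuth = atan2(E, N) = atan2(-0.004117, -0.002885) = 235.0° ≈ 235°.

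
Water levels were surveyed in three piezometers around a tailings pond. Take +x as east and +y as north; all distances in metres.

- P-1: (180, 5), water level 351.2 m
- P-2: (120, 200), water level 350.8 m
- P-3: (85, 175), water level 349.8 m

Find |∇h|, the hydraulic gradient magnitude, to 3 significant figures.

Differences from P-1: to P-2 (Δx, Δy, Δh) = (-60, 195, -0.4); to P-3 = (-95, 170, -1.4).
Determinant of the coordinate differences = (-60)·170 − (-95)·195 = 8325.
∂h/∂x = [(-0.4)·170 − (-1.4)·195] / 8325 = +0.02462
∂h/∂y = [(-60)·(-1.4) − (-95)·(-0.4)] / 8325 = +0.005526
|∇h| = √(0.02462² + 0.005526²) = 0.02523

0.0252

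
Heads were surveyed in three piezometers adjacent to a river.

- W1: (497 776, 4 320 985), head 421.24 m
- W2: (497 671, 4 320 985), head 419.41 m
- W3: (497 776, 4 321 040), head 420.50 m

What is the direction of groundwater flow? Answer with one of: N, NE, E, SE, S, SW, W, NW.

∂h/∂x = (419.41 − 421.24) / (497671 − 497776) = +0.01743
∂h/∂y = (420.50 − 421.24) / (4321040 − 4320985) = -0.01345
Flow = −∇h = (-0.01743 east, +0.01345 north), which points northwest.

NW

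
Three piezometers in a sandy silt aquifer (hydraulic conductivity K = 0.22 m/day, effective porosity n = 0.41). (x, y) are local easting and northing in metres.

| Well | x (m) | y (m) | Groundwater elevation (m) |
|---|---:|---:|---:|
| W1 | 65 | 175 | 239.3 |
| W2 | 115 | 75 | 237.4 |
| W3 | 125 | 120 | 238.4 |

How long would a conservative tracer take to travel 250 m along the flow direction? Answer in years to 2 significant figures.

59 years

With h = a·x + b·y + c and W1 as origin, the differences give:
  50·a + (-100)·b = -1.9
  60·a + (-55)·b = -0.9
Eliminate b (×(-55) and ×(-100), subtract): 3250·a = 14.50 → a = ∂h/∂x = +0.004462
Back-substitute: b = ∂h/∂y = +0.02123.
|∇h| = √(0.004462² + 0.02123²) = 0.02169
Seepage velocity v = K·i/n = 0.22 × 0.02169 / 0.41 = 0.01164 m/day.
t = 250 / 0.01164 = 2.148e+04 days = 58.8 years.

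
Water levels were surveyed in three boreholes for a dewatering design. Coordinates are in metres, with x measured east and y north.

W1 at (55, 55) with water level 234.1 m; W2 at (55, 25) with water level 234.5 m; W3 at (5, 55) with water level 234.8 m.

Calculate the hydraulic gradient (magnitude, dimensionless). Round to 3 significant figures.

With h = a·x + b·y + c and W1 as origin, the differences give:
  0·a + (-30)·b = +0.4
  (-50)·a + 0·b = +0.7
Eliminate b (×0 and ×(-30), subtract): -1500·a = 21.00 → a = ∂h/∂x = -0.01400
Back-substitute: b = ∂h/∂y = -0.01333.
|∇h| = √(-0.01400² + -0.01333²) = 0.01933

0.0193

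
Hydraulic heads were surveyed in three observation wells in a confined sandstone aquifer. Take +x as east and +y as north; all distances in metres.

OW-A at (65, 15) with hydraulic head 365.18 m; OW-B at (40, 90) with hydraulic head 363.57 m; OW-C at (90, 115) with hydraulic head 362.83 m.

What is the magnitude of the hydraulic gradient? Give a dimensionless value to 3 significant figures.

Three-point gradient (reference OW-A): Δ to OW-B = (-25, 75, -1.61), Δ to OW-C = (25, 100, -2.35).
∂h/∂x = -0.003486, ∂h/∂y = -0.02263 (det = -4375).
|∇h| = √(-0.003486² + -0.02263²) = 0.0229

0.0229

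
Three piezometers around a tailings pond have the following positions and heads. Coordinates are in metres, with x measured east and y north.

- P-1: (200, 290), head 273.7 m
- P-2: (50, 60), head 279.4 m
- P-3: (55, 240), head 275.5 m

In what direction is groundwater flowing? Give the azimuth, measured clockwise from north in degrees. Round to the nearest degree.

013°

With h = a·x + b·y + c and P-1 as origin, the differences give:
  (-150)·a + (-230)·b = +5.7
  (-145)·a + (-50)·b = +1.8
Eliminate b (×(-50) and ×(-230), subtract): -25850·a = 129.00 → a = ∂h/∂x = -0.004990
Back-substitute: b = ∂h/∂y = -0.02153.
Flow direction (−∇h) has components (+0.004990 E, +0.02153 N).
Azimuth = atan2(E, N) = atan2(+0.004990, +0.02153) = 13.1° ≈ 013°.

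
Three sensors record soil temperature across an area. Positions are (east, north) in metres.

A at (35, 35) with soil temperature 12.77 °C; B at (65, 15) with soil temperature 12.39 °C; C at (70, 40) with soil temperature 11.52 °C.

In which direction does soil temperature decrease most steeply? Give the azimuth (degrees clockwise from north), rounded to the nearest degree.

048°

Taking A as reference: B−A = (30, -20, -0.38); C−A = (35, 5, -1.25).
Solve a·Δx + b·Δy = ΔT: det = 30·5 − 35·(-20) = 850.
∂T/∂x = [(-0.38)·5 − (-1.25)·(-20)] / 850 = -0.03165
∂T/∂y = [30·(-1.25) − 35·(-0.38)] / 850 = -0.02847
Steepest decrease is along −∇f: components (+0.03165 E, +0.02847 N).
Azimuth = atan2(+0.03165, +0.02847) = 48.0° ≈ 048°.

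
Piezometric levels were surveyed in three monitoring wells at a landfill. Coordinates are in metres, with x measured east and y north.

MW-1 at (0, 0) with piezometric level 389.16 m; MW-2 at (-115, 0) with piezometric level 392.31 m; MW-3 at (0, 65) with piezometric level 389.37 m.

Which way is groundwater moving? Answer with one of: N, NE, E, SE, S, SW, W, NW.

E

∂h/∂x = (392.31 − 389.16) / (-115 − 0) = -0.02739
∂h/∂y = (389.37 − 389.16) / (65 − 0) = +0.003231
Flow = −∇h = (+0.02739 east, -0.003231 north), which points east.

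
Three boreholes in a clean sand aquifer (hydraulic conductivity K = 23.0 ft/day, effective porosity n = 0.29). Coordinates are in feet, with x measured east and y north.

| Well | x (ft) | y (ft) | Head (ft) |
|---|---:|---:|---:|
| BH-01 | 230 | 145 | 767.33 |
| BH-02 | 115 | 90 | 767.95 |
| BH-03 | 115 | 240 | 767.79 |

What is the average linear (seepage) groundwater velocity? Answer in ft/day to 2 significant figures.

Taking BH-01 as reference: BH-02−BH-01 = (-115, -55, +0.62); BH-03−BH-01 = (-115, 95, +0.46).
Determinant of the coordinate differences = (-115)·95 − (-115)·(-55) = -17250.
∂h/∂x = [(+0.62)·95 − (+0.46)·(-55)] / -17250 = -0.004881
∂h/∂y = [(-115)·(+0.46) − (-115)·(+0.62)] / -17250 = -0.001067
|∇h| = √(-0.004881² + -0.001067²) = 0.004996
Seepage velocity v = K·i/n = 23.0 × 0.004996 / 0.29 = 0.3962 ft/day.

0.40 ft/day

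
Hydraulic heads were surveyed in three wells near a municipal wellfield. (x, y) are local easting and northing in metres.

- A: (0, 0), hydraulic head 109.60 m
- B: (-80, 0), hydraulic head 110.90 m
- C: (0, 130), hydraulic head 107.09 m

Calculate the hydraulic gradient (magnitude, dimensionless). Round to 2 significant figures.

∂h/∂x = (110.90 − 109.60) / (-80 − 0) = -0.01625
∂h/∂y = (107.09 − 109.60) / (130 − 0) = -0.01931
|∇h| = √(-0.01625² + -0.01931²) = 0.02524

0.025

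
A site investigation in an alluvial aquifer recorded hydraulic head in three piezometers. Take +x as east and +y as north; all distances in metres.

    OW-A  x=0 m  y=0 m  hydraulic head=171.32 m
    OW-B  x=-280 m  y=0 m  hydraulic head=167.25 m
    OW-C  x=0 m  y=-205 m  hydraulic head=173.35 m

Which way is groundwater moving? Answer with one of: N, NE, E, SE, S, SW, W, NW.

NW

∂h/∂x = (167.25 − 171.32) / (-280 − 0) = +0.01454
∂h/∂y = (173.35 − 171.32) / (-205 − 0) = -0.009902
Flow = −∇h = (-0.01454 east, +0.009902 north), which points northwest.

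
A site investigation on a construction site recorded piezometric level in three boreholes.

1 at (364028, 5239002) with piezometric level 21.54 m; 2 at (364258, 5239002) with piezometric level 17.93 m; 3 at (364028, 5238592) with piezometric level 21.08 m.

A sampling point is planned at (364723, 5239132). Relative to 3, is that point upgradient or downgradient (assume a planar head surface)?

downgradient

∂h/∂x = (17.93 − 21.54) / (364258 − 364028) = -0.01570
∂h/∂y = (21.08 − 21.54) / (5238592 − 5239002) = +0.001122
Head at (364723, 5239132) = 21.54 + (-0.01570)·(695) + (+0.001122)·(130) = 10.78 m.
That is lower than the 21.08 m at 3, so the point is downgradient.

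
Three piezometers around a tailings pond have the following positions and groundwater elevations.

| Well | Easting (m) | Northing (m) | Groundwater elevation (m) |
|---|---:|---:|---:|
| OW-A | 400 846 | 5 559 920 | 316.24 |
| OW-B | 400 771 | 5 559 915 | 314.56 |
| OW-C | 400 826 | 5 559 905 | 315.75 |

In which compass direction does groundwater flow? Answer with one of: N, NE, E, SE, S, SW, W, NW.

With h = a·x + b·y + c and OW-A as origin, the differences give:
  (-75)·a + (-5)·b = -1.68
  (-20)·a + (-15)·b = -0.49
Eliminate b (×(-15) and ×(-5), subtract): 1025·a = 22.750 → a = ∂h/∂x = +0.02220
Back-substitute: b = ∂h/∂y = +0.003073.
Flow = −∇h = (-0.02220 east, -0.003073 north), which points west.

W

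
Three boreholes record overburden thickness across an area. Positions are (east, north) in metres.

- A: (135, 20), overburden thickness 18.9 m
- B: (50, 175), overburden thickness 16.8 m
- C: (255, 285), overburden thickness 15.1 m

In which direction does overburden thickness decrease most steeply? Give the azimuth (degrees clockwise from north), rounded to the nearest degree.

003°

Taking A as reference: B−A = (-85, 155, -2.1); C−A = (120, 265, -3.8).
Solve a·Δx + b·Δy = Δd: det = (-85)·265 − 120·155 = -41125.
∂d/∂x = [(-2.1)·265 − (-3.8)·155] / -41125 = -0.0007903
∂d/∂y = [(-85)·(-3.8) − 120·(-2.1)] / -41125 = -0.01398
Steepest decrease is along −∇f: components (+0.0007903 E, +0.01398 N).
Azimuth = atan2(+0.0007903, +0.01398) = 3.2° ≈ 003°.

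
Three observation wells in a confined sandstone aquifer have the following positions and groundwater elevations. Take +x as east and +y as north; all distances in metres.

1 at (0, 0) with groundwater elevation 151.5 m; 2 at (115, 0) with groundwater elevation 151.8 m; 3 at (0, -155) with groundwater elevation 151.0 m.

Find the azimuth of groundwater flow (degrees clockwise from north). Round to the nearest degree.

∂h/∂x = (151.8 − 151.5) / (115 − 0) = +0.002609
∂h/∂y = (151.0 − 151.5) / (-155 − 0) = +0.003226
Flow direction (−∇h) has components (-0.002609 E, -0.003226 N).
Azimuth = atan2(E, N) = atan2(-0.002609, -0.003226) = 219.0° ≈ 219°.

219°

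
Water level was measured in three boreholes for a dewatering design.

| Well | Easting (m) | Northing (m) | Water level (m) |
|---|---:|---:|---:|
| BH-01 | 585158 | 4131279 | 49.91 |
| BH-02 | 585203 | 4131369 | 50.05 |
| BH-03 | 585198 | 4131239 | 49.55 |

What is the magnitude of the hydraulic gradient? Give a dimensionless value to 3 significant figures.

0.00640

Taking BH-01 as reference: BH-02−BH-01 = (45, 90, +0.14); BH-03−BH-01 = (40, -40, -0.36).
Solve a·Δx + b·Δy = Δh: det = 45·(-40) − 40·90 = -5400.
∂h/∂x = [(+0.14)·(-40) − (-0.36)·90] / -5400 = -0.004963
∂h/∂y = [45·(-0.36) − 40·(+0.14)] / -5400 = +0.004037
|∇h| = √(-0.004963² + 0.004037²) = 0.006398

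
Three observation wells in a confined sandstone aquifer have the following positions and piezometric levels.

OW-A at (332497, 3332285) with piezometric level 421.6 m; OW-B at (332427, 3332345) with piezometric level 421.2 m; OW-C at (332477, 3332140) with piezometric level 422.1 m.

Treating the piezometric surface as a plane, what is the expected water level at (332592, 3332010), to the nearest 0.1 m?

Differences from OW-A: to OW-B (Δx, Δy, Δh) = (-70, 60, -0.4); to OW-C = (-20, -145, +0.5).
Solve a·Δx + b·Δy = Δh: det = (-70)·(-145) − (-20)·60 = 11350.
∂h/∂x = [(-0.4)·(-145) − (+0.5)·60] / 11350 = +0.002467
∂h/∂y = [(-70)·(+0.5) − (-20)·(-0.4)] / 11350 = -0.003789
h(332592, 3332010) = 421.6 + (+0.002467)·(95) + (-0.003789)·(-275) = 421.6 +0.234 +1.042 = 422.876 m.

422.9 m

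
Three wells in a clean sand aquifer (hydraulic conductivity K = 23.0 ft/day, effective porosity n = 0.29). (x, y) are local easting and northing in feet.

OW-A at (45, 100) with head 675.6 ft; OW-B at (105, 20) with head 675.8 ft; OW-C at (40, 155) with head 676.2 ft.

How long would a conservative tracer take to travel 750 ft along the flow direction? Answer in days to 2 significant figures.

With h = a·x + b·y + c and OW-A as origin, the differences give:
  60·a + (-80)·b = +0.2
  (-5)·a + 55·b = +0.6
Eliminate b (×55 and ×(-80), subtract): 2900·a = 59.00 → a = ∂h/∂x = +0.02034
Back-substitute: b = ∂h/∂y = +0.01276.
|∇h| = √(0.02034² + 0.01276²) = 0.02401
Seepage velocity v = K·i/n = 23.0 × 0.02401 / 0.29 = 1.904 ft/day.
t = 750 / 1.904 = 393.9 days.

390 days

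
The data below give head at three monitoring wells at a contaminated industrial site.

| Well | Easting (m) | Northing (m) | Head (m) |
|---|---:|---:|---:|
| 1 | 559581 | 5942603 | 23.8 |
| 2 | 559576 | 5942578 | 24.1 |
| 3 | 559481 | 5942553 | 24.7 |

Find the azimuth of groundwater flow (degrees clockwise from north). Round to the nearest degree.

016°

With h = a·x + b·y + c and 1 as origin, the differences give:
  (-5)·a + (-25)·b = +0.3
  (-100)·a + (-50)·b = +0.9
Eliminate b (×(-50) and ×(-25), subtract): -2250·a = 7.50 → a = ∂h/∂x = -0.003333
Back-substitute: b = ∂h/∂y = -0.01133.
Flow direction (−∇h) has components (+0.003333 E, +0.01133 N).
Azimuth = atan2(E, N) = atan2(+0.003333, +0.01133) = 16.4° ≈ 016°.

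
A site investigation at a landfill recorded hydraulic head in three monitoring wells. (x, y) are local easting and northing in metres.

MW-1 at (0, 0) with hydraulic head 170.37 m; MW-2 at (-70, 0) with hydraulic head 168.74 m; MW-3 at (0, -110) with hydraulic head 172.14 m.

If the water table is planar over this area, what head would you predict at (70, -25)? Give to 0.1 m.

172.4 m

∂h/∂x = (168.74 − 170.37) / (-70 − 0) = +0.02329
∂h/∂y = (172.14 − 170.37) / (-110 − 0) = -0.01609
h(70, -25) = 170.37 + (+0.02329)·(70) + (-0.01609)·(-25) = 170.37 +1.630 +0.402 = 172.402 m.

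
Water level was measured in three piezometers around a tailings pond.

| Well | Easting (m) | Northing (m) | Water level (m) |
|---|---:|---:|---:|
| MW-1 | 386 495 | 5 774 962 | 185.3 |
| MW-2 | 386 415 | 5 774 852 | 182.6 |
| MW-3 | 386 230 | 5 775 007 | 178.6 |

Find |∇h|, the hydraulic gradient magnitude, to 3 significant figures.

0.0268

With h = a·x + b·y + c and MW-1 as origin, the differences give:
  (-80)·a + (-110)·b = -2.7
  (-265)·a + 45·b = -6.7
Eliminate b (×45 and ×(-110), subtract): -32750·a = -858.50 → a = ∂h/∂x = +0.02621
Back-substitute: b = ∂h/∂y = +0.005481.
|∇h| = √(0.02621² + 0.005481²) = 0.02678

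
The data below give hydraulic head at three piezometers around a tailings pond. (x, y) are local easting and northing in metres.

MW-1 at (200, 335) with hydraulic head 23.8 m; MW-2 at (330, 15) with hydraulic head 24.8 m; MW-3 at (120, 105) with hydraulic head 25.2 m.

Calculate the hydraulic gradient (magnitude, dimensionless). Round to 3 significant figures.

Differences from MW-1: to MW-2 (Δx, Δy, Δh) = (130, -320, +1.0); to MW-3 = (-80, -230, +1.4).
Solve a·Δx + b·Δy = Δh: det = 130·(-230) − (-80)·(-320) = -55500.
∂h/∂x = [(+1.0)·(-230) − (+1.4)·(-320)] / -55500 = -0.003928
∂h/∂y = [130·(+1.4) − (-80)·(+1.0)] / -55500 = -0.004721
|∇h| = √(-0.003928² + -0.004721²) = 0.006141

0.00614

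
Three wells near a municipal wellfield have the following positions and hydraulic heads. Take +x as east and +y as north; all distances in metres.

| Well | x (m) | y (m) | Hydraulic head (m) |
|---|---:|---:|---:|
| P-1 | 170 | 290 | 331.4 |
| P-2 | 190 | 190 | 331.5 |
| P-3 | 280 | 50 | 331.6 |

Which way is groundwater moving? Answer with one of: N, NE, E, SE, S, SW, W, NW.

NE

With h = a·x + b·y + c and P-1 as origin, the differences give:
  20·a + (-100)·b = +0.1
  110·a + (-240)·b = +0.2
Eliminate b (×(-240) and ×(-100), subtract): 6200·a = -4.00 → a = ∂h/∂x = -0.0006452
Back-substitute: b = ∂h/∂y = -0.001129.
Flow = −∇h = (+0.0006452 east, +0.001129 north), which points northeast.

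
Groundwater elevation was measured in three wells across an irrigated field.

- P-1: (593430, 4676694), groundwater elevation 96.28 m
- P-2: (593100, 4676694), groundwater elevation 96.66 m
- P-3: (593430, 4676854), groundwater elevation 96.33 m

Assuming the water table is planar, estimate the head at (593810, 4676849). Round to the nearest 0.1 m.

∂h/∂x = (96.66 − 96.28) / (593100 − 593430) = -0.001152
∂h/∂y = (96.33 − 96.28) / (4676854 − 4676694) = +0.0003125
h(593810, 4676849) = 96.28 + (-0.001152)·(380) + (+0.0003125)·(155) = 96.28 -0.438 +0.048 = 95.891 m.

95.9 m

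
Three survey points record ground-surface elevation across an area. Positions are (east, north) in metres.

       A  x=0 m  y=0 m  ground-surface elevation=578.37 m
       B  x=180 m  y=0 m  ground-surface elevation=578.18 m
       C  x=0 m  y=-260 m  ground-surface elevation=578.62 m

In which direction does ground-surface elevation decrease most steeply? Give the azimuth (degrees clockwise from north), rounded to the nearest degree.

∂z/∂x = (578.18 − 578.37) / (180 − 0) = -0.001056
∂z/∂y = (578.62 − 578.37) / (-260 − 0) = -0.0009615
Steepest decrease is along −∇f: components (+0.001056 E, +0.0009615 N).
Azimuth = atan2(+0.001056, +0.0009615) = 47.7° ≈ 048°.

048°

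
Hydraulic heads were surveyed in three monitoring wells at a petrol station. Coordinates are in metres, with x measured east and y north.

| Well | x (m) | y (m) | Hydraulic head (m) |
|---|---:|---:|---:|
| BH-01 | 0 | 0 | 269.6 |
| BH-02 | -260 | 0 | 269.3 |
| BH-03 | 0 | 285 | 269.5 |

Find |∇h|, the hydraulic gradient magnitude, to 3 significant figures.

0.00121

∂h/∂x = (269.3 − 269.6) / (-260 − 0) = +0.001154
∂h/∂y = (269.5 − 269.6) / (285 − 0) = -0.0003509
|∇h| = √(0.001154² + -0.0003509²) = 0.001206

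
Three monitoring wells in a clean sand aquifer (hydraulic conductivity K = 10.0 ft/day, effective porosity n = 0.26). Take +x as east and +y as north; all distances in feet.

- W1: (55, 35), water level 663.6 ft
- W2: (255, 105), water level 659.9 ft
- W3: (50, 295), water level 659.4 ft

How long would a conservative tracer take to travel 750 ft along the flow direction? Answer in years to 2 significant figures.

2.6 years

Differences from W1: to W2 (Δx, Δy, Δh) = (200, 70, -3.7); to W3 = (-5, 260, -4.2).
Solve a·Δx + b·Δy = Δh: det = 200·260 − (-5)·70 = 52350.
∂h/∂x = [(-3.7)·260 − (-4.2)·70] / 52350 = -0.01276
∂h/∂y = [200·(-4.2) − (-5)·(-3.7)] / 52350 = -0.01640
|∇h| = √(-0.01276² + -0.01640²) = 0.02078
Seepage velocity v = K·i/n = 10.0 × 0.02078 / 0.26 = 0.7992 ft/day.
t = 750 / 0.7992 = 938.4 days = 2.57 years.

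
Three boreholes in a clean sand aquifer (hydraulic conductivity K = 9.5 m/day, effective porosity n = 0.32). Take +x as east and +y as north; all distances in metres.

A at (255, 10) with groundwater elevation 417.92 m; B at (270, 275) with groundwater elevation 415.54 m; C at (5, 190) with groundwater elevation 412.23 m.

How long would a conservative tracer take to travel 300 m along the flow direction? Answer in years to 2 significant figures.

1.5 years

With h = a·x + b·y + c and A as origin, the differences give:
  15·a + 265·b = -2.38
  (-250)·a + 180·b = -5.69
Eliminate b (×180 and ×265, subtract): 68950·a = 1079.450 → a = ∂h/∂x = +0.01566
Back-substitute: b = ∂h/∂y = -0.009867.
|∇h| = √(0.01566² + -0.009867²) = 0.01851
Seepage velocity v = K·i/n = 9.5 × 0.01851 / 0.32 = 0.5495 m/day.
t = 300 / 0.5495 = 546 days = 1.49 years.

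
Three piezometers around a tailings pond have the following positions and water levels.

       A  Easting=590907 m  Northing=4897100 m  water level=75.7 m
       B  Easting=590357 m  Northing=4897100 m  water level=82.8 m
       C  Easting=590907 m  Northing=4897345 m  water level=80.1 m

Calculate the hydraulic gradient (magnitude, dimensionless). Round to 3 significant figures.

∂h/∂x = (82.8 − 75.7) / (590357 − 590907) = -0.01291
∂h/∂y = (80.1 − 75.7) / (4897345 − 4897100) = +0.01796
|∇h| = √(-0.01291² + 0.01796²) = 0.02212

0.0221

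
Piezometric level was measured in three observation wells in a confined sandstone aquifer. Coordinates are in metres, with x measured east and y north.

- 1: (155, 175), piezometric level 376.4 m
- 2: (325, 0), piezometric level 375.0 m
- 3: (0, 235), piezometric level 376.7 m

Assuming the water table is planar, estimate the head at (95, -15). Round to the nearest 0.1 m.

374.4 m

Taking 1 as reference: 2−1 = (170, -175, -1.4); 3−1 = (-155, 60, +0.3).
Determinant of the coordinate differences = 170·60 − (-155)·(-175) = -16925.
∂h/∂x = [(-1.4)·60 − (+0.3)·(-175)] / -16925 = +0.001861
∂h/∂y = [170·(+0.3) − (-155)·(-1.4)] / -16925 = +0.009808
h(95, -15) = 376.4 + (+0.001861)·(-60) + (+0.009808)·(-190) = 376.4 -0.112 -1.864 = 374.425 m.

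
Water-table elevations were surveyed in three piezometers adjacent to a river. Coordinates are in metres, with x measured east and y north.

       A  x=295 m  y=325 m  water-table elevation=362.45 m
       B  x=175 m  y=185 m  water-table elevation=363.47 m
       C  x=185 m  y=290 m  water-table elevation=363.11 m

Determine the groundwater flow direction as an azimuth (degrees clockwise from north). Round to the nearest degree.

060°

With h = a·x + b·y + c and A as origin, the differences give:
  (-120)·a + (-140)·b = +1.02
  (-110)·a + (-35)·b = +0.66
Eliminate b (×(-35) and ×(-140), subtract): -11200·a = 56.700 → a = ∂h/∂x = -0.005063
Back-substitute: b = ∂h/∂y = -0.002946.
Flow direction (−∇h) has components (+0.005063 E, +0.002946 N).
Azimuth = atan2(E, N) = atan2(+0.005063, +0.002946) = 59.8° ≈ 060°.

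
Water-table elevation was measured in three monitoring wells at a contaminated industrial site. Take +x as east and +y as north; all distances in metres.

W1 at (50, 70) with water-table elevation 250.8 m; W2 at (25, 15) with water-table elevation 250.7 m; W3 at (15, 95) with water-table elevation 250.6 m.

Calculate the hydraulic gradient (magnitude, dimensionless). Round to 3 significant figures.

Taking W1 as reference: W2−W1 = (-25, -55, -0.1); W3−W1 = (-35, 25, -0.2).
Determinant of the coordinate differences = (-25)·25 − (-35)·(-55) = -2550.
∂h/∂x = [(-0.1)·25 − (-0.2)·(-55)] / -2550 = +0.005294
∂h/∂y = [(-25)·(-0.2) − (-35)·(-0.1)] / -2550 = -0.0005882
|∇h| = √(0.005294² + -0.0005882²) = 0.005327

0.00533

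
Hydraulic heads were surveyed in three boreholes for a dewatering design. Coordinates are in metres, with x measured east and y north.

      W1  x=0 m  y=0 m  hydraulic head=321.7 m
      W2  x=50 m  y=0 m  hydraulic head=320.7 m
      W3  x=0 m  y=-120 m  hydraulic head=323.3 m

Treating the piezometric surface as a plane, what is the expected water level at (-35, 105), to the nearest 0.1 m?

∂h/∂x = (320.7 − 321.7) / (50 − 0) = -0.02000
∂h/∂y = (323.3 − 321.7) / (-120 − 0) = -0.01333
h(-35, 105) = 321.7 + (-0.02000)·(-35) + (-0.01333)·(105) = 321.7 +0.700 -1.400 = 321.000 m.

321.0 m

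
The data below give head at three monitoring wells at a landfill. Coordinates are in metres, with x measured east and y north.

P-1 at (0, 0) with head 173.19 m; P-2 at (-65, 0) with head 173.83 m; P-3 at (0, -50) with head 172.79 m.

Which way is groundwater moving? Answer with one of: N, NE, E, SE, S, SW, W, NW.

SE

∂h/∂x = (173.83 − 173.19) / (-65 − 0) = -0.009846
∂h/∂y = (172.79 − 173.19) / (-50 − 0) = +0.008000
Flow = −∇h = (+0.009846 east, -0.008000 north), which points southeast.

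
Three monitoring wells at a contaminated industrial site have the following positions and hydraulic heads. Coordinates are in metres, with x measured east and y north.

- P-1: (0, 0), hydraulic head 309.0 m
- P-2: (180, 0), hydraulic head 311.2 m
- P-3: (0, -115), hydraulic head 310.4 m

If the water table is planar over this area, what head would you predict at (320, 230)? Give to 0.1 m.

∂h/∂x = (311.2 − 309.0) / (180 − 0) = +0.01222
∂h/∂y = (310.4 − 309.0) / (-115 − 0) = -0.01217
h(320, 230) = 309.0 + (+0.01222)·(320) + (-0.01217)·(230) = 309.0 +3.911 -2.800 = 310.111 m.

310.1 m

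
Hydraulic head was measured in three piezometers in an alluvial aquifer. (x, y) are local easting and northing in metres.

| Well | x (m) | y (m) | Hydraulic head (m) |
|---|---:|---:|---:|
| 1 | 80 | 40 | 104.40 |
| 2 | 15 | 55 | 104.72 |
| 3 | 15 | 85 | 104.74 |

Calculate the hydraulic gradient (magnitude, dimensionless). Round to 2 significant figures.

Taking 1 as reference: 2−1 = (-65, 15, +0.32); 3−1 = (-65, 45, +0.34).
Solve a·Δx + b·Δy = Δh: det = (-65)·45 − (-65)·15 = -1950.
∂h/∂x = [(+0.32)·45 − (+0.34)·15] / -1950 = -0.004769
∂h/∂y = [(-65)·(+0.34) − (-65)·(+0.32)] / -1950 = +0.0006667
|∇h| = √(-0.004769² + 0.0006667²) = 0.004815

0.0048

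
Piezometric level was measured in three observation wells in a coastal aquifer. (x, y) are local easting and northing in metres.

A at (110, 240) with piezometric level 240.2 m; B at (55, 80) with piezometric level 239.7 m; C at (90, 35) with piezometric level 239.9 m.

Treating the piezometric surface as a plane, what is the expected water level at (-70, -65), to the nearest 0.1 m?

Differences from A: to B (Δx, Δy, Δh) = (-55, -160, -0.5); to C = (-20, -205, -0.3).
Solve a·Δx + b·Δy = Δh: det = (-55)·(-205) − (-20)·(-160) = 8075.
∂h/∂x = [(-0.5)·(-205) − (-0.3)·(-160)] / 8075 = +0.006749
∂h/∂y = [(-55)·(-0.3) − (-20)·(-0.5)] / 8075 = +0.0008050
h(-70, -65) = 240.2 + (+0.006749)·(-180) + (+0.0008050)·(-305) = 240.2 -1.215 -0.246 = 238.740 m.

238.7 m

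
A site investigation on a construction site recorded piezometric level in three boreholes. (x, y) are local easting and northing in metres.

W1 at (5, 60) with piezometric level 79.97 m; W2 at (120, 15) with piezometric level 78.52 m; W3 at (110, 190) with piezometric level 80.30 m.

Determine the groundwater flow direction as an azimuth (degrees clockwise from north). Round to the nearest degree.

138°

Differences from W1: to W2 (Δx, Δy, Δh) = (115, -45, -1.45); to W3 = (105, 130, +0.33).
Solve a·Δx + b·Δy = Δh: det = 115·130 − 105·(-45) = 19675.
∂h/∂x = [(-1.45)·130 − (+0.33)·(-45)] / 19675 = -0.008826
∂h/∂y = [115·(+0.33) − 105·(-1.45)] / 19675 = +0.009667
Flow direction (−∇h) has components (+0.008826 E, -0.009667 N).
Azimuth = atan2(E, N) = atan2(+0.008826, -0.009667) = 137.6° ≈ 138°.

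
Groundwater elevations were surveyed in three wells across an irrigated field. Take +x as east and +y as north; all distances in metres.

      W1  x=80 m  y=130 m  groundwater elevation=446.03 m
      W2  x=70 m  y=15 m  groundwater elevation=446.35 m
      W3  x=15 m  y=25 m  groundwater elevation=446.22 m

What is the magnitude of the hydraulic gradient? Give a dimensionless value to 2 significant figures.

Differences from W1: to W2 (Δx, Δy, Δh) = (-10, -115, +0.32); to W3 = (-65, -105, +0.19).
Determinant of the coordinate differences = (-10)·(-105) − (-65)·(-115) = -6425.
∂h/∂x = [(+0.32)·(-105) − (+0.19)·(-115)] / -6425 = +0.001829
∂h/∂y = [(-10)·(+0.19) − (-65)·(+0.32)] / -6425 = -0.002942
|∇h| = √(0.001829² + -0.002942²) = 0.003464

0.0035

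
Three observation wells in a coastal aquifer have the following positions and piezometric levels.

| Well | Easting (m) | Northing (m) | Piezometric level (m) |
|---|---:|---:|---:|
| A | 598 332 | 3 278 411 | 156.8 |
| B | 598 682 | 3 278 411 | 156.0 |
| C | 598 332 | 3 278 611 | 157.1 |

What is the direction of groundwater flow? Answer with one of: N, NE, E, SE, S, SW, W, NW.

∂h/∂x = (156.0 − 156.8) / (598682 − 598332) = -0.002286
∂h/∂y = (157.1 − 156.8) / (3278611 − 3278411) = +0.001500
Flow = −∇h = (+0.002286 east, -0.001500 north), which points southeast.

SE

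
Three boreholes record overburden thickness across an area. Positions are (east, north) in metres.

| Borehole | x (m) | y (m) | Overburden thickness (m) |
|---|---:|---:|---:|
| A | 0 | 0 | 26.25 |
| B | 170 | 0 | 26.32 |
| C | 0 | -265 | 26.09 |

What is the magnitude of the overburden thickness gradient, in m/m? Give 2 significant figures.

∂d/∂x = (26.32 − 26.25) / (170 − 0) = +0.0004118
∂d/∂y = (26.09 − 26.25) / (-265 − 0) = +0.0006038
|∇f| = √(0.0004118² + 0.0006038²) = 0.0007309 m/m

0.00073 m/m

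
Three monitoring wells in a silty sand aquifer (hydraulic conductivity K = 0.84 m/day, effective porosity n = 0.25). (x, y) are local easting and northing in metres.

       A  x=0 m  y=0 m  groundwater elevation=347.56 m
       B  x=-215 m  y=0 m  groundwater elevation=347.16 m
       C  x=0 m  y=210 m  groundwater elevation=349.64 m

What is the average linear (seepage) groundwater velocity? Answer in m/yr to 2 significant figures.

∂h/∂x = (347.16 − 347.56) / (-215 − 0) = +0.001860
∂h/∂y = (349.64 − 347.56) / (210 − 0) = +0.009905
|∇h| = √(0.001860² + 0.009905²) = 0.01008
Seepage velocity v = K·i/n = 0.84 × 0.01008 / 0.25 = 0.03387 m/day = 12.37 m/yr.

12 m/yr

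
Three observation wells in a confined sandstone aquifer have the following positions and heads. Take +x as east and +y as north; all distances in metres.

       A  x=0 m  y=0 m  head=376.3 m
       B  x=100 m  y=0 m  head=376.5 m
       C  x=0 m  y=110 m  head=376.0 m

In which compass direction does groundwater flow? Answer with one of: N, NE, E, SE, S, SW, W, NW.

∂h/∂x = (376.5 − 376.3) / (100 − 0) = +0.002000
∂h/∂y = (376.0 − 376.3) / (110 − 0) = -0.002727
Flow = −∇h = (-0.002000 east, +0.002727 north), which points northwest.

NW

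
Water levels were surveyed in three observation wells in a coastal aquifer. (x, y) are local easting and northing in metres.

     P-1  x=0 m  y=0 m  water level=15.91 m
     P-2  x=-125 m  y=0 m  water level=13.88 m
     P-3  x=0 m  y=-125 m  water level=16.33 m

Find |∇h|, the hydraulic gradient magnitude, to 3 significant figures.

∂h/∂x = (13.88 − 15.91) / (-125 − 0) = +0.01624
∂h/∂y = (16.33 − 15.91) / (-125 − 0) = -0.003360
|∇h| = √(0.01624² + -0.003360²) = 0.01658

0.0166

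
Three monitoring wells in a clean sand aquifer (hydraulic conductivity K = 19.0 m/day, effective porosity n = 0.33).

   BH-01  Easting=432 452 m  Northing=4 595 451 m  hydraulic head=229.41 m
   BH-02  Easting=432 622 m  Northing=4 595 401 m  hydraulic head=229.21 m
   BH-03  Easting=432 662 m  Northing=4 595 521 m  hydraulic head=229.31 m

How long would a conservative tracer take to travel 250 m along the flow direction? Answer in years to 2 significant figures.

8.5 years

Taking BH-01 as reference: BH-02−BH-01 = (170, -50, -0.20); BH-03−BH-01 = (210, 70, -0.10).
Determinant of the coordinate differences = 170·70 − 210·(-50) = 22400.
∂h/∂x = [(-0.20)·70 − (-0.10)·(-50)] / 22400 = -0.0008482
∂h/∂y = [170·(-0.10) − 210·(-0.20)] / 22400 = +0.001116
|∇h| = √(-0.0008482² + 0.001116²) = 0.001402
Seepage velocity v = K·i/n = 19.0 × 0.001402 / 0.33 = 0.08072 m/day.
t = 250 / 0.08072 = 3097 days = 8.48 years.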